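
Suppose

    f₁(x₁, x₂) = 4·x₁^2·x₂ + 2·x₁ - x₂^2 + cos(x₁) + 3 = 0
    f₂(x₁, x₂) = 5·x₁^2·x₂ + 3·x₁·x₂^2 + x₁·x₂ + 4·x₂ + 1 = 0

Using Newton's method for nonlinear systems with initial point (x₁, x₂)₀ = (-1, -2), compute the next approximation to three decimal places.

(-1.050, -0.575)

At (-1, -2): F = (-10.45970, -27.000).
Jacobian J = [[8·x₁·x₂ - sin(x₁) + 2, 4·x₁^2 - 2·x₂], [10·x₁·x₂ + 3·x₂^2 + x₂, 5·x₁^2 + 6·x₁·x₂ + x₁ + 4]].
At the point, J = [[18.84147, 8.000], [30.000, 20.000]] (det J = 136.82942).
Solving J·Δ = −F gives Δ = (-0.050, 1.425).
Then the next iterate is (x₁, x₂)₁ = (-1.050, -0.575).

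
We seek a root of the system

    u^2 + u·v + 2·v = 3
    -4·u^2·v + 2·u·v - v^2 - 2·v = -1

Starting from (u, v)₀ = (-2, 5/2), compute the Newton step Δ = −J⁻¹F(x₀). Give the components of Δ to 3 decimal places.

At (-2, 5/2): F = (1.000, -60.250).
Jacobian J = [[2·u + v, u + 2], [-8·u·v + 2·v, -4·u^2 + 2·u - 2·v - 2]].
At the point, J = [[-1.500, 0.000], [45.000, -27.000]] (det J = 40.500).
Solving J·Δ = −F gives Δ = (0.667, -1.120).

(0.667, -1.120)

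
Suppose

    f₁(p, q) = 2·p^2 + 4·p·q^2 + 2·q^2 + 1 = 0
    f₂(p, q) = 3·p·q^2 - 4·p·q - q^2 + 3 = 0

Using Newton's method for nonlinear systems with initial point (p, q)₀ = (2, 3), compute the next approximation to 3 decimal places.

(-8.853, 9.309)

At (2, 3): F = (99.000, 24.000).
Jacobian J = [[4·p + 4·q^2, 8·p·q + 4·q], [3·q^2 - 4·q, 6·p·q - 4·p - 2·q]].
At the point, J = [[44.000, 60.000], [15.000, 22.000]] (det J = 68.000).
Solving J·Δ = −F gives Δ = (-10.853, 6.309).
Then the next iterate is (p, q)₁ = (-8.853, 9.309).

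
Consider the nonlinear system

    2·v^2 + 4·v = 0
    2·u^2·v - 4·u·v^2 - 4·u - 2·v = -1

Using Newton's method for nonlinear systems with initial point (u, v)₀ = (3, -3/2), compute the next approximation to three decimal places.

At (3, -3/2): F = (-1.500, -62.000).
Jacobian J = [[0, 4·v + 4], [4·u·v - 4·v^2 - 4, 2·u^2 - 8·u·v - 2]].
At the point, J = [[0.000, -2.000], [-31.000, 52.000]] (det J = -62.000).
Solving J·Δ = −F gives Δ = (-3.258, -0.750).
Then the next iterate is (u, v)₁ = (-0.258, -2.250).

(-0.258, -2.250)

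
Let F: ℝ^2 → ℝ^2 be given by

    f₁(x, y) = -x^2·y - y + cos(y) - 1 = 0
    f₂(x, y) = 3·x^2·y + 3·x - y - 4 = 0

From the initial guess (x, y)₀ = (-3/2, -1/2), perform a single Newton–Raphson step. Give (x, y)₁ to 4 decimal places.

(0.3821, -0.9766)

At (-3/2, -1/2): F = (1.502583, -11.3750).
Jacobian J = [[-2·x·y, -x^2 - sin(y) - 1], [6·x·y + 3, 3·x^2 - 1]].
At the point, J = [[-1.5000, -2.770574], [7.5000, 5.7500]] (det J = 12.154308).
Solving J·Δ = −F gives Δ = (1.8821, -0.4766).
Then the next iterate is (x, y)₁ = (0.3821, -0.9766).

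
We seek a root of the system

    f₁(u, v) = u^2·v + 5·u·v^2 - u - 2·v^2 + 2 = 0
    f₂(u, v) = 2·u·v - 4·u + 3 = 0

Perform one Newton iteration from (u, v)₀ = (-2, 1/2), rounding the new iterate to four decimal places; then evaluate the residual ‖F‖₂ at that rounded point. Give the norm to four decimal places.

2.9070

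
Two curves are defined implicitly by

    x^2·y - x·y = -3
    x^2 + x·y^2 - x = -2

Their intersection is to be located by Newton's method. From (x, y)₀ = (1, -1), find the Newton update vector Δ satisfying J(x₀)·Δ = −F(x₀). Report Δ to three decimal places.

(3.000, 4.500)

At (1, -1): F = (3.000, 3.000).
Jacobian J = [[2·x·y - y, x^2 - x], [2·x + y^2 - 1, 2·x·y]].
At the point, J = [[-1.000, 0.000], [2.000, -2.000]] (det J = 2.000).
Solving J·Δ = −F gives Δ = (3.000, 4.500).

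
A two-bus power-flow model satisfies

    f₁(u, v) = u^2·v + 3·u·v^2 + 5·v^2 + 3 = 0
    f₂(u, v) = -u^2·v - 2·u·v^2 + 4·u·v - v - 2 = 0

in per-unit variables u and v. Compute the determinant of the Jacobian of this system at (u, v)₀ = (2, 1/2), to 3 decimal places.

J = [[2·u·v + 3·v^2, u^2 + 6·u·v + 10·v], [-2·u·v - 2·v^2 + 4·v, -u^2 - 4·u·v + 4·u - 1]].
At the point, J = [[2.750, 15.000], [-0.500, -1.000]].
det J = 4.750.

4.750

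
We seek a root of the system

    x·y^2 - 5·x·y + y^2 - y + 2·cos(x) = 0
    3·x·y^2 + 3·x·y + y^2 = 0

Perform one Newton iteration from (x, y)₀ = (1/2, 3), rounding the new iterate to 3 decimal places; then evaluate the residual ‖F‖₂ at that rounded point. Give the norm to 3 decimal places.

At (1/2, 3): F = (4.75517, 27.000).
Jacobian J = [[y^2 - 5·y - 2·sin(x), 2·x·y - 5·x + 2·y - 1], [3·y^2 + 3·y, 6·x·y + 3·x + 2·y]].
At the point, J = [[-6.95885, 5.500], [36.000, 16.500]] (det J = -312.82104).
Solving J·Δ = −F gives Δ = (-0.224, -1.148).
Then the next iterate is (x, y)₁ = (0.276, 1.852).
Re-evaluating at (0.276, 1.852): F = (1.89310, 7.80332), so ‖F‖₂ = 8.030.

8.030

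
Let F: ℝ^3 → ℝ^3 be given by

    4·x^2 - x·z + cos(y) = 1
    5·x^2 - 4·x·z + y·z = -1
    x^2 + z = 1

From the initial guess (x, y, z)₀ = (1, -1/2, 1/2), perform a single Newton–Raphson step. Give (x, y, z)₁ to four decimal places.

(0.7242, -3.1230, 0.5516)

At (1, -1/2, 1/2): F = (3.377583, 3.7500, 0.5000).
Jacobian J = [[8·x - z, -sin(y), -x], [10·x - 4·z, z, -4·x + y], [2·x, 0, 1]].
At the point, J = [[7.5000, 0.479426, -1.0000], [8.0000, 0.5000, -4.5000], [2.0000, 0.0000, 1.0000]] (det J = -3.400234).
Solving J·Δ = −F gives Δ = (-0.2758, -2.6230, 0.0516).
Then the next iterate is (x, y, z)₁ = (0.7242, -3.1230, 0.5516).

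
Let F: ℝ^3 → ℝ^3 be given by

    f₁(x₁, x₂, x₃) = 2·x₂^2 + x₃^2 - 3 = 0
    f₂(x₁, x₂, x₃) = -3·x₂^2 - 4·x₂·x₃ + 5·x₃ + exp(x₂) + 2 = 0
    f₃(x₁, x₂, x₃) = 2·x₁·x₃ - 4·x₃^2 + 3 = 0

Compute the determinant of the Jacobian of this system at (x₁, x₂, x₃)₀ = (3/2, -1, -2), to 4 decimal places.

-85.8861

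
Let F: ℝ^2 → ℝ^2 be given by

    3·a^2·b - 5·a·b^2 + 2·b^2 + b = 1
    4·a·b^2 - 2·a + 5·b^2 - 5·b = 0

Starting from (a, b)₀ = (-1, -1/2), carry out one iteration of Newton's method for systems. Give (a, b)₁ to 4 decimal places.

At (-1, -1/2): F = (-1.2500, 4.7500).
Jacobian J = [[6·a·b - 5·b^2, 3·a^2 - 10·a·b + 4·b + 1], [4·b^2 - 2, 8·a·b + 10·b - 5]].
At the point, J = [[1.7500, -3.0000], [-1.0000, -6.0000]] (det J = -13.5000).
Solving J·Δ = −F gives Δ = (1.6111, 0.5231).
Then the next iterate is (a, b)₁ = (0.6111, 0.0231).

(0.6111, 0.0231)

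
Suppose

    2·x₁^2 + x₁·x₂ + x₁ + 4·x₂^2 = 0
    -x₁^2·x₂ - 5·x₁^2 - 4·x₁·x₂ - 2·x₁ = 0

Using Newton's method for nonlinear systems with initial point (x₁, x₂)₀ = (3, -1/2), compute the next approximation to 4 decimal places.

At (3, -1/2): F = (20.5000, -40.5000).
Jacobian J = [[4·x₁ + x₂ + 1, x₁ + 8·x₂], [-2·x₁·x₂ - 10·x₁ - 4·x₂ - 2, -x₁^2 - 4·x₁]].
At the point, J = [[12.5000, -1.0000], [-27.0000, -21.0000]] (det J = -289.5000).
Solving J·Δ = −F gives Δ = (-1.6269, 0.1632).
Then the next iterate is (x₁, x₂)₁ = (1.3731, -0.3368).

(1.3731, -0.3368)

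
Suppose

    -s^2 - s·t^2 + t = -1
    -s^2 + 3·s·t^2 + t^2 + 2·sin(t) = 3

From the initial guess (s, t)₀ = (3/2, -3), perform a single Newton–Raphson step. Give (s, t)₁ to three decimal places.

At (3/2, -3): F = (-17.750, 43.96776).
Jacobian J = [[-2·s - t^2, -2·s·t + 1], [-2·s + 3·t^2, 6·s·t + 2·t + 2·cos(t)]].
At the point, J = [[-12.000, 10.000], [24.000, -34.97998]] (det J = 179.75982).
Solving J·Δ = −F gives Δ = (-1.008, 0.565).
Then the next iterate is (s, t)₁ = (0.492, -2.435).

(0.492, -2.435)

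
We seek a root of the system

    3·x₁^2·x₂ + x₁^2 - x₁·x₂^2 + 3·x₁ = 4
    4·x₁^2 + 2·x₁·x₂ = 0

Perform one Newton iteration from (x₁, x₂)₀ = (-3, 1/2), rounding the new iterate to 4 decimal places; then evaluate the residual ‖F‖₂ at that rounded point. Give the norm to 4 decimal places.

At (-3, 1/2): F = (10.2500, 33.0000).
Jacobian J = [[6·x₁·x₂ + 2·x₁ - x₂^2 + 3, 3·x₁^2 - 2·x₁·x₂], [8·x₁ + 2·x₂, 2·x₁]].
At the point, J = [[-12.2500, 30.0000], [-23.0000, -6.0000]] (det J = 763.5000).
Solving J·Δ = −F gives Δ = (1.3772, 0.2207).
Then the next iterate is (x₁, x₂)₁ = (-1.6228, 0.7207).
Re-evaluating at (-1.6228, 0.7207): F = (0.301823, 8.194815), so ‖F‖₂ = 8.2004.

8.2004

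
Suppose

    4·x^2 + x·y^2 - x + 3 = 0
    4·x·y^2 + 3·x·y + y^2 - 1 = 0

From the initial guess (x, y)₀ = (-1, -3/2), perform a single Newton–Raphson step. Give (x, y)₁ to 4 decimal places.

At (-1, -3/2): F = (5.7500, -3.2500).
Jacobian J = [[8·x + y^2 - 1, 2·x·y], [4·y^2 + 3·y, 8·x·y + 3·x + 2·y]].
At the point, J = [[-6.7500, 3.0000], [4.5000, 6.0000]] (det J = -54.0000).
Solving J·Δ = −F gives Δ = (0.8194, -0.0729).
Then the next iterate is (x, y)₁ = (-0.1806, -1.5729).

(-0.1806, -1.5729)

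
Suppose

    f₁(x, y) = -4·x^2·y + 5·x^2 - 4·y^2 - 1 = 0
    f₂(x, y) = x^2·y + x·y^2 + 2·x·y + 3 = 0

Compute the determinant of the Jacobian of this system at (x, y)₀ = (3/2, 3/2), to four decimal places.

J = [[-8·x·y + 10·x, -4·x^2 - 8·y], [2·x·y + y^2 + 2·y, x^2 + 2·x·y + 2·x]].
At the point, J = [[-3.0000, -21.0000], [9.7500, 9.7500]].
det J = 175.5000.

175.5000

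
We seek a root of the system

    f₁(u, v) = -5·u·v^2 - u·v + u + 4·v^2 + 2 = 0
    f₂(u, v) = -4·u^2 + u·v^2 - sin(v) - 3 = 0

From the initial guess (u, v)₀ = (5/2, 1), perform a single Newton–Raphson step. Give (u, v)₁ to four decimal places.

At (5/2, 1): F = (-6.5000, -26.341471).
Jacobian J = [[-5·v^2 - v + 1, -10·u·v - u + 8·v], [-8·u + v^2, 2·u·v - cos(v)]].
At the point, J = [[-5.0000, -19.5000], [-19.0000, 4.459698]] (det J = -392.798488).
Solving J·Δ = −F gives Δ = (-1.3815, 0.0209).
Then the next iterate is (u, v)₁ = (1.1185, 1.0209).

(1.1185, 1.0209)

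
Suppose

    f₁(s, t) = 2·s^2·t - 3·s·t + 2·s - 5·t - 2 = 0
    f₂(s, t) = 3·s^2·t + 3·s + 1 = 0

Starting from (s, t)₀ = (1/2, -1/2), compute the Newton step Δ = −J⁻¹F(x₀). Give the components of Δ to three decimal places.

(-1.310, -0.213)

At (1/2, -1/2): F = (2.000, 2.125).
Jacobian J = [[4·s·t - 3·t + 2, 2·s^2 - 3·s - 5], [6·s·t + 3, 3·s^2]].
At the point, J = [[2.500, -6.000], [1.500, 0.750]] (det J = 10.875).
Solving J·Δ = −F gives Δ = (-1.310, -0.213).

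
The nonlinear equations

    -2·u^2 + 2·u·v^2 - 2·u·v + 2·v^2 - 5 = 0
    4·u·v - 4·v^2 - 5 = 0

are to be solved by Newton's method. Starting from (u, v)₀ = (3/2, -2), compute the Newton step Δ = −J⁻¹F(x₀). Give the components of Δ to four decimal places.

At (3/2, -2): F = (16.5000, -33.0000).
Jacobian J = [[-4·u + 2·v^2 - 2·v, 4·u·v - 2·u + 4·v], [4·v, 4·u - 8·v]].
At the point, J = [[6.0000, -23.0000], [-8.0000, 22.0000]] (det J = -52.0000).
Solving J·Δ = −F gives Δ = (-7.6154, -1.2692).

(-7.6154, -1.2692)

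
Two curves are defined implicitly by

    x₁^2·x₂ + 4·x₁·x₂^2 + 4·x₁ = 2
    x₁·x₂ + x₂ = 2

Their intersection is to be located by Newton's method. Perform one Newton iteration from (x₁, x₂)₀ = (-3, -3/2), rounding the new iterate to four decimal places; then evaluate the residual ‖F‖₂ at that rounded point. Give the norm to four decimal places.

At (-3, -3/2): F = (-54.5000, 1.0000).
Jacobian J = [[2·x₁·x₂ + 4·x₂^2 + 4, x₁^2 + 8·x₁·x₂], [x₂, x₁ + 1]].
At the point, J = [[22.0000, 45.0000], [-1.5000, -2.0000]] (det J = 23.5000).
Solving J·Δ = −F gives Δ = (-2.7234, 2.5426).
Then the next iterate is (x₁, x₂)₁ = (-5.7234, 1.0426).
Re-evaluating at (-5.7234, 1.0426): F = (-15.626512, -6.924617), so ‖F‖₂ = 17.0921.

17.0921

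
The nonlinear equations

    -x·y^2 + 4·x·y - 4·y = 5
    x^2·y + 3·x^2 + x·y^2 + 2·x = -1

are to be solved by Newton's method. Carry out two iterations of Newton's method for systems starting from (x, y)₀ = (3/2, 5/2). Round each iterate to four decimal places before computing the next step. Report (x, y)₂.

At (3/2, 5/2): F = (-9.3750, 25.7500).
Jacobian J = [[-y^2 + 4·y, -2·x·y + 4·x - 4], [2·x·y + 6·x + y^2 + 2, x^2 + 2·x·y]].
At the point, J = [[3.7500, -5.5000], [24.7500, 9.7500]] (det J = 172.6875).
Solving J·Δ = −F gives Δ = (-0.2908, -1.9028).
Then the next iterate is (x, y)₁ = (1.2092, 0.5972).
Round to (1.2092, 0.5972) and repeat: F = (-4.931522, 9.109357), J = [[2.032152, -0.607468], [11.056116, 2.906433]].
Δ = (0.6971, -5.7861), so (x, y)₂ = (1.9063, -5.1889).

(1.9063, -5.1889)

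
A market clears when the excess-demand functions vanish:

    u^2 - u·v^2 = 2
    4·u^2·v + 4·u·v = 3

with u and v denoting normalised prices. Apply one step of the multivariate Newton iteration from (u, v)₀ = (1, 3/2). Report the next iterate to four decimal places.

(0.9808, 0.4183)

At (1, 3/2): F = (-3.2500, 9.0000).
Jacobian J = [[2·u - v^2, -2·u·v], [8·u·v + 4·v, 4·u^2 + 4·u]].
At the point, J = [[-0.2500, -3.0000], [18.0000, 8.0000]] (det J = 52.0000).
Solving J·Δ = −F gives Δ = (-0.0192, -1.0817).
Then the next iterate is (u, v)₁ = (0.9808, 0.4183).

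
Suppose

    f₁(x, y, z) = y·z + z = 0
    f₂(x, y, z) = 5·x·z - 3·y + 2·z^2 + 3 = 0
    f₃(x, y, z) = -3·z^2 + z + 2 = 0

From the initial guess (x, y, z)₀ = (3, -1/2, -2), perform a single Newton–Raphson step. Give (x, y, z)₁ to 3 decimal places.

At (3, -1/2, -2): F = (-1.000, -17.500, -12.000).
Jacobian J = [[0, z, y + 1], [5·z, -3, 5·x + 4·z], [0, 0, -6·z + 1]].
At the point, J = [[0.000, -2.000, 0.500], [-10.000, -3.000, 7.000], [0.000, 0.000, 13.000]] (det J = -260.000).
Solving J·Δ = −F gives Δ = (-1.023, -0.269, 0.923).
Then the next iterate is (x, y, z)₁ = (1.977, -0.769, -1.077).

(1.977, -0.769, -1.077)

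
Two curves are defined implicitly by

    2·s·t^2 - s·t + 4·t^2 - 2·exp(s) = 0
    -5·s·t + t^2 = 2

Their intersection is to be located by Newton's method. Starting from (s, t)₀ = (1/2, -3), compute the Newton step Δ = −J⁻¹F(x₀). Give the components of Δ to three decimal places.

At (1/2, -3): F = (43.20256, 14.500).
Jacobian J = [[2·t^2 - t - 2·exp(s), 4·s·t - s + 8·t], [-5·t, -5·s + 2·t]].
At the point, J = [[17.70256, -30.500], [15.000, -8.500]] (det J = 307.02826).
Solving J·Δ = −F gives Δ = (-0.244, 1.275).

(-0.244, 1.275)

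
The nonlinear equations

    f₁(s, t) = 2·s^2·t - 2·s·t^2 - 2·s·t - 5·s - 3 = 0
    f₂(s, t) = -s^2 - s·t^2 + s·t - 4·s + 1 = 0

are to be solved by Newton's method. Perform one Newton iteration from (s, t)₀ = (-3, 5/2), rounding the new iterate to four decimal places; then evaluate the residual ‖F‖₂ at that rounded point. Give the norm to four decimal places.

33.2265

At (-3, 5/2): F = (109.5000, 15.2500).
Jacobian J = [[4·s·t - 2·t^2 - 2·t - 5, 2·s^2 - 4·s·t - 2·s], [-2·s - t^2 + t - 4, -2·s·t + s]].
At the point, J = [[-52.5000, 54.0000], [-1.7500, 12.0000]] (det J = -535.5000).
Solving J·Δ = −F gives Δ = (0.9160, -1.1373).
Then the next iterate is (s, t)₁ = (-2.0840, 1.3627).
Re-evaluating at (-2.0840, 1.3627): F = (32.676071, 6.022964), so ‖F‖₂ = 33.2265.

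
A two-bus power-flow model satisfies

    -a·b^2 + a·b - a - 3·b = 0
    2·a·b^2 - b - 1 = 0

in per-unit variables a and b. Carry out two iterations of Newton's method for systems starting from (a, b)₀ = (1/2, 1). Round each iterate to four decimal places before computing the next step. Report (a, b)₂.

(0.7165, -0.4908)

At (1/2, 1): F = (-3.5000, -1.0000).
Jacobian J = [[-b^2 + b - 1, -2·a·b + a - 3], [2·b^2, 4·a·b - 1]].
At the point, J = [[-1.0000, -3.5000], [2.0000, 1.0000]] (det J = 6.0000).
Solving J·Δ = −F gives Δ = (1.1667, -1.3333).
Then the next iterate is (a, b)₁ = (1.6667, -0.3333).
Round to (1.6667, -0.3333) and repeat: F = (-1.407463, -0.296396), J = [[-1.444389, -0.222278], [0.222178, -3.222044]].
Δ = (-0.9502, -0.1575), so (a, b)₂ = (0.7165, -0.4908).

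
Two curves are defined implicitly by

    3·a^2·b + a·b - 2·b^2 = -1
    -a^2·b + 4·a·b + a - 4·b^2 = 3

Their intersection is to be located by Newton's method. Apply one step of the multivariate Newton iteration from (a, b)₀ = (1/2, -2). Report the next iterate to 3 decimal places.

(0.864, -0.658)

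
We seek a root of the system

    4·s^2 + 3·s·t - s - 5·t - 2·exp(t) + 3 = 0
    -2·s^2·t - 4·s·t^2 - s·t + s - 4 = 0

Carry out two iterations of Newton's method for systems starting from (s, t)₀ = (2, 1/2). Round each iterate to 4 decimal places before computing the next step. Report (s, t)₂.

At (2, 1/2): F = (14.202557, -9.0000).
Jacobian J = [[8·s + 3·t - 1, 3·s - 2·exp(t) - 5], [-4·s·t - 4·t^2 - t + 1, -2·s^2 - 8·s·t - s]].
At the point, J = [[16.5000, -2.297443], [-4.5000, -18.0000]] (det J = -307.338491).
Solving J·Δ = −F gives Δ = (-0.8991, -0.2752).
Then the next iterate is (s, t)₁ = (1.1009, 0.2248).
Round to (1.1009, 0.2248) and repeat: F = (3.861326, -3.914025), J = [[8.4816, -4.201445], [-0.416869, -5.504720]].
Δ = (-0.7783, -0.6521), so (s, t)₂ = (0.3226, -0.4273).

(0.3226, -0.4273)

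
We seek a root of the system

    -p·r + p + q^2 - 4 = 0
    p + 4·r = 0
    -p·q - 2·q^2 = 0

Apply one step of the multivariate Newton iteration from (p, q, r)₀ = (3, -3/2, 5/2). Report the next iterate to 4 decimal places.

At (3, -3/2, 5/2): F = (-6.2500, 13.0000, 0.0000).
Jacobian J = [[-r + 1, 2·q, -p], [1, 0, 4], [-q, -p - 4·q, 0]].
At the point, J = [[-1.5000, -3.0000, -3.0000], [1.0000, 0.0000, 4.0000], [1.5000, 3.0000, 0.0000]] (det J = -9.0000).
Solving J·Δ = −F gives Δ = (-4.6667, 2.3333, -2.0833).
Then the next iterate is (p, q, r)₁ = (-1.6667, 0.8333, 0.4167).

(-1.6667, 0.8333, 0.4167)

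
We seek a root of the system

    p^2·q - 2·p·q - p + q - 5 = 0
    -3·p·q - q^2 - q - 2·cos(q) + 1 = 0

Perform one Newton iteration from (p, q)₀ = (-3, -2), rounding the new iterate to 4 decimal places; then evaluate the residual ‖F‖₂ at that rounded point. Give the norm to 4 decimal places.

11.3891

At (-3, -2): F = (-34.0000, -18.167706).
Jacobian J = [[2·p·q - 2·q - 1, p^2 - 2·p + 1], [-3·q, -3·p - 2·q + 2·sin(q) - 1]].
At the point, J = [[15.0000, 16.0000], [6.0000, 10.181405]] (det J = 56.721077).
Solving J·Δ = −F gives Δ = (0.9782, 1.2079).
Then the next iterate is (p, q)₁ = (-2.0218, -0.7921).
Re-evaluating at (-2.0218, -0.7921): F = (-10.211083, -5.044430), so ‖F‖₂ = 11.3891.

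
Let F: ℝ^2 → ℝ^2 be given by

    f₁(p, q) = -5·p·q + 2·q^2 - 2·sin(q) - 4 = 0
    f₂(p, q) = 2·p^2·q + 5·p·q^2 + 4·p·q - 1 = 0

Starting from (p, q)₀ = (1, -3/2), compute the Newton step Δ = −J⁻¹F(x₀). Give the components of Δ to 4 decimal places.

At (1, -3/2): F = (9.994990, 1.2500).
Jacobian J = [[-5·q, -5·p + 4·q - 2·cos(q)], [4·p·q + 5·q^2 + 4·q, 2·p^2 + 10·p·q + 4·p]].
At the point, J = [[7.5000, -11.141474], [-0.7500, -9.0000]] (det J = -75.856106).
Solving J·Δ = −F gives Δ = (-1.0023, 0.2224).

(-1.0023, 0.2224)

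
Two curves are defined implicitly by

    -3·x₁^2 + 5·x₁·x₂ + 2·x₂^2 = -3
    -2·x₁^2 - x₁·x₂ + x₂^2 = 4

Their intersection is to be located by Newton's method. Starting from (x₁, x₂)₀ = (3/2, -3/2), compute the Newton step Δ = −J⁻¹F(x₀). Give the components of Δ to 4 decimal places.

(-0.6574, -0.2315)

At (3/2, -3/2): F = (-10.5000, -4.0000).
Jacobian J = [[-6·x₁ + 5·x₂, 5·x₁ + 4·x₂], [-4·x₁ - x₂, -x₁ + 2·x₂]].
At the point, J = [[-16.5000, 1.5000], [-4.5000, -4.5000]] (det J = 81.0000).
Solving J·Δ = −F gives Δ = (-0.6574, -0.2315).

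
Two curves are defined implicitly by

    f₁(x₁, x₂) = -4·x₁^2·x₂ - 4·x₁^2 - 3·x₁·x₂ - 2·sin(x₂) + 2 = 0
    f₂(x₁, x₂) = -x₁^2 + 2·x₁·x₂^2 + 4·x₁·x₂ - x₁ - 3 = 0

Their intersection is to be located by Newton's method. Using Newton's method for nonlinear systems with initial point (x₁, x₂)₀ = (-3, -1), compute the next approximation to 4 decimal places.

At (-3, -1): F = (-5.317058, -3.0000).
Jacobian J = [[-8·x₁·x₂ - 8·x₁ - 3·x₂, -4·x₁^2 - 3·x₁ - 2·cos(x₂)], [-2·x₁ + 2·x₂^2 + 4·x₂ - 1, 4·x₁·x₂ + 4·x₁]].
At the point, J = [[3.0000, -28.080605], [3.0000, 0.0000]] (det J = 84.241814).
Solving J·Δ = −F gives Δ = (1.0000, -0.0825).
Then the next iterate is (x₁, x₂)₁ = (-2.0000, -1.0825).

(-2.0000, -1.0825)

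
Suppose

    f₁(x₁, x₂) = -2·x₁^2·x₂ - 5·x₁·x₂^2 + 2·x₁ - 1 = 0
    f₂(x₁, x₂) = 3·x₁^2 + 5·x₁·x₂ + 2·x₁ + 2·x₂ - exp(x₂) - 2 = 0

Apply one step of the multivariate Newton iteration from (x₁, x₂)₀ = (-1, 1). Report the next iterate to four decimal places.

(2.9179, 0.5103)

At (-1, 1): F = (0.0000, -6.718282).
Jacobian J = [[-4·x₁·x₂ - 5·x₂^2 + 2, -2·x₁^2 - 10·x₁·x₂], [6·x₁ + 5·x₂ + 2, 5·x₁ - exp(x₂) + 2]].
At the point, J = [[1.0000, 8.0000], [1.0000, -5.718282]] (det J = -13.718282).
Solving J·Δ = −F gives Δ = (3.9179, -0.4897).
Then the next iterate is (x₁, x₂)₁ = (2.9179, 0.5103).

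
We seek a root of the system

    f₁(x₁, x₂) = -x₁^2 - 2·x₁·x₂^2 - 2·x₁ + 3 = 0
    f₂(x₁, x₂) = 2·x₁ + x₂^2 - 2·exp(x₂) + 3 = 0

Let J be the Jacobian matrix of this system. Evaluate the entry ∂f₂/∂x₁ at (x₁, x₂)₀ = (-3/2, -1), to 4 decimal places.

∂f₂/∂x₁ = 2.
At (-3/2, -1) this is 2.0000.

2.0000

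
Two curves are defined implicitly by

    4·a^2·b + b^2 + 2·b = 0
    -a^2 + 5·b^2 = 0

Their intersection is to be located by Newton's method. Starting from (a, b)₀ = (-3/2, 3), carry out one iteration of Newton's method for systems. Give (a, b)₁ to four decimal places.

(-1.0285, 1.5279)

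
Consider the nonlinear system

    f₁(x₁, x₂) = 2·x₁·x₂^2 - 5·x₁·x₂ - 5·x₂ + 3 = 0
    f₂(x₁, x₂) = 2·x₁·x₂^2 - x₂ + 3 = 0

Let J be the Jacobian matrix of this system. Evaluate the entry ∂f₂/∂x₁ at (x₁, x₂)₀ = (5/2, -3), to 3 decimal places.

∂f₂/∂x₁ = 2·x₂^2.
At (5/2, -3) this is 18.000.

18.000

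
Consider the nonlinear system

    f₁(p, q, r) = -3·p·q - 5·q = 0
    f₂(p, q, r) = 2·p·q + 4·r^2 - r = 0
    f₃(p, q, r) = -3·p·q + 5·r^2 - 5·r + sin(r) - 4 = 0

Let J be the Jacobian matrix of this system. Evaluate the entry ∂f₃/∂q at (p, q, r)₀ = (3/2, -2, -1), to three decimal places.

-4.500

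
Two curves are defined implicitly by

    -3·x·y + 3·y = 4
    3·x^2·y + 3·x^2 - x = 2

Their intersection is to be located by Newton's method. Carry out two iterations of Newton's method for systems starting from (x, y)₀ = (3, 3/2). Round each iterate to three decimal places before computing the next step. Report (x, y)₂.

(2.709, -0.764)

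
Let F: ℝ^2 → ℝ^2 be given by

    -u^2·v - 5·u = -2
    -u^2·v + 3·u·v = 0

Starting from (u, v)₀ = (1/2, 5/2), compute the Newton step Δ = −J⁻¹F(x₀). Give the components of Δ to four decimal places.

(-0.0769, -2.1923)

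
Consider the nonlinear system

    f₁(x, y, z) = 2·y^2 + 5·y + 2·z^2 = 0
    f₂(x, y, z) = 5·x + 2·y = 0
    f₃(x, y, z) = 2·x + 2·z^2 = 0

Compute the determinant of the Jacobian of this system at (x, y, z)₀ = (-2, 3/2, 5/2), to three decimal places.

-590.000

J = [[0, 4·y + 5, 4·z], [5, 2, 0], [2, 0, 4·z]].
At the point, J = [[0.000, 11.000, 10.000], [5.000, 2.000, 0.000], [2.000, 0.000, 10.000]].
det J = -590.000.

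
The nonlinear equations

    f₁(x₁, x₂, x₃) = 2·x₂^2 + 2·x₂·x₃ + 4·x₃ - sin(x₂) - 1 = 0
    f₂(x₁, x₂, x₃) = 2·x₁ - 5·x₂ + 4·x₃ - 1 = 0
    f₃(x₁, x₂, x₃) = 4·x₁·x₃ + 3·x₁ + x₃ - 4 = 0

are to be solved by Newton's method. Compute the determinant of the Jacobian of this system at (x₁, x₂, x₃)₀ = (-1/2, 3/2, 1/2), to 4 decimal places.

J = [[0, 4·x₂ + 2·x₃ - cos(x₂), 2·x₂ + 4], [2, -5, 4], [4·x₃ + 3, 0, 4·x₁ + 1]].
At the point, J = [[0.0000, 6.929263, 7.0000], [2.0000, -5.0000, 4.0000], [5.0000, 0.0000, -1.0000]].
det J = 327.4438.

327.4438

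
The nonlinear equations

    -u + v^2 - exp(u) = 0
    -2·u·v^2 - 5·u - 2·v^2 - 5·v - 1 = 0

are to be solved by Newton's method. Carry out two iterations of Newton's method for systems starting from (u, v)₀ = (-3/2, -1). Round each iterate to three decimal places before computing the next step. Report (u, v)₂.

At (-3/2, -1): F = (2.27687, 12.500).
Jacobian J = [[-exp(u) - 1, 2·v], [-2·v^2 - 5, -4·u·v - 4·v - 5]].
At the point, J = [[-1.22313, -2.000], [-7.000, -7.000]] (det J = -5.43809).
Solving J·Δ = −F gives Δ = (1.666, 0.119).
Then the next iterate is (u, v)₁ = (0.166, -0.881).
Round to (0.166, -0.881) and repeat: F = (-0.57041, 0.76499), J = [[-2.18057, -1.762], [-6.55232, -0.89102]].
Δ = (0.193, -0.563), so (u, v)₂ = (0.359, -1.444).

(0.359, -1.444)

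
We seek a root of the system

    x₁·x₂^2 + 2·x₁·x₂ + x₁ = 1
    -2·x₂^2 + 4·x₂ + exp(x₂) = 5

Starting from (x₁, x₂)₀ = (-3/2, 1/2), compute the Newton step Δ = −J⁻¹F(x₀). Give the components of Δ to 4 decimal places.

(2.9592, 0.5074)

At (-3/2, 1/2): F = (-4.3750, -1.851279).
Jacobian J = [[x₂^2 + 2·x₂ + 1, 2·x₁·x₂ + 2·x₁], [0, -4·x₂ + exp(x₂) + 4]].
At the point, J = [[2.2500, -4.5000], [0.0000, 3.648721]] (det J = 8.209623).
Solving J·Δ = −F gives Δ = (2.9592, 0.5074).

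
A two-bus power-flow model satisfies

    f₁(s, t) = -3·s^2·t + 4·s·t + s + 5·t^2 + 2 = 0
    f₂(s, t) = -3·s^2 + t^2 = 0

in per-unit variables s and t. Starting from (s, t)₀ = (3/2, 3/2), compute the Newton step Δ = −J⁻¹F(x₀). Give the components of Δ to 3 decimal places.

At (3/2, 3/2): F = (13.625, -4.500).
Jacobian J = [[-6·s·t + 4·t + 1, -3·s^2 + 4·s + 10·t], [-6·s, 2·t]].
At the point, J = [[-6.500, 14.250], [-9.000, 3.000]] (det J = 108.750).
Solving J·Δ = −F gives Δ = (-0.966, -1.397).

(-0.966, -1.397)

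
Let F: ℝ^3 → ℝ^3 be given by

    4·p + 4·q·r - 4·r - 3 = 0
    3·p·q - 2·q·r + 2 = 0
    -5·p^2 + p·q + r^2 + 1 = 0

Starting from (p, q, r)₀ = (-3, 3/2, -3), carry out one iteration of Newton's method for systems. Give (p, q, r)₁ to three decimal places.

(-1.360, 0.701, -0.574)

At (-3, 3/2, -3): F = (-21.000, -2.500, -39.500).
Jacobian J = [[4, 4·r, 4·q - 4], [3·q, 3·p - 2·r, -2·q], [-10·p + q, p, 2·r]].
At the point, J = [[4.000, -12.000, 2.000], [4.500, -3.000, -3.000], [31.500, -3.000, -6.000]] (det J = 1008.000).
Solving J·Δ = −F gives Δ = (1.640, -0.799, 2.426).
Then the next iterate is (p, q, r)₁ = (-1.360, 0.701, -0.574).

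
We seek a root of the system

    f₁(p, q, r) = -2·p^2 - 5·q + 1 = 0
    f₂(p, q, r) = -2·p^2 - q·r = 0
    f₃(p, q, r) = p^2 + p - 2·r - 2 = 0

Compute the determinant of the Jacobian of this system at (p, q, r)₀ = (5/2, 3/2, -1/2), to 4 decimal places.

155.0000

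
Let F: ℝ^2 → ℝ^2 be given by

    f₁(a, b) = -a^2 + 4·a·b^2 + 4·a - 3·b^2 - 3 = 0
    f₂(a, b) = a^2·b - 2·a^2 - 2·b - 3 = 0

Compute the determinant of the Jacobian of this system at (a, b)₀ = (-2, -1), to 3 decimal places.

J = [[-2·a + 4·b^2 + 4, 8·a·b - 6·b], [2·a·b - 4·a, a^2 - 2]].
At the point, J = [[12.000, 22.000], [12.000, 2.000]].
det J = -240.000.

-240.000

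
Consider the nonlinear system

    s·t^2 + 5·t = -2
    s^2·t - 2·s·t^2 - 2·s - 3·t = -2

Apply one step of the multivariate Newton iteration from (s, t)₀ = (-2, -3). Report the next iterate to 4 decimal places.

(-1.2958, -1.5493)

At (-2, -3): F = (-31.0000, 39.0000).
Jacobian J = [[t^2, 2·s·t + 5], [2·s·t - 2·t^2 - 2, s^2 - 4·s·t - 3]].
At the point, J = [[9.0000, 17.0000], [-8.0000, -23.0000]] (det J = -71.0000).
Solving J·Δ = −F gives Δ = (0.7042, 1.4507).
Then the next iterate is (s, t)₁ = (-1.2958, -1.5493).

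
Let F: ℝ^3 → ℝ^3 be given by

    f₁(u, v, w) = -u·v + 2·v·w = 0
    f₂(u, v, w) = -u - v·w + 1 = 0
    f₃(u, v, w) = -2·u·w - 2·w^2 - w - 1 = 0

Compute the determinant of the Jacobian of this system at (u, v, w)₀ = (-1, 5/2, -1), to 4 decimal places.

-22.5000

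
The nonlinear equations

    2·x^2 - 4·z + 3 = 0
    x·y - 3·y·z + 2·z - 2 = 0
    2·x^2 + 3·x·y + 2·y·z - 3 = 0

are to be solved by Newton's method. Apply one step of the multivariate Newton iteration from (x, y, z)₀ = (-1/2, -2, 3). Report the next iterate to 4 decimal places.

(-0.5179, -1.3571, 0.8839)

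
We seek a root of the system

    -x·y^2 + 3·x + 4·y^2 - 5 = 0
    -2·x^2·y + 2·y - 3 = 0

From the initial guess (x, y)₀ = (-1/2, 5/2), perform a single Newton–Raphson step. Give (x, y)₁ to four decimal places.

(-0.3674, 1.5580)

At (-1/2, 5/2): F = (21.6250, 0.7500).
Jacobian J = [[-y^2 + 3, -2·x·y + 8·y], [-4·x·y, -2·x^2 + 2]].
At the point, J = [[-3.2500, 22.5000], [5.0000, 1.5000]] (det J = -117.3750).
Solving J·Δ = −F gives Δ = (0.1326, -0.9420).
Then the next iterate is (x, y)₁ = (-0.3674, 1.5580).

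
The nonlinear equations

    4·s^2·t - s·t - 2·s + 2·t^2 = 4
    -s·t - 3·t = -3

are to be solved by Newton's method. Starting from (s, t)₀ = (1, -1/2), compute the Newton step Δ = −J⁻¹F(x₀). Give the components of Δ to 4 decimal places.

At (1, -1/2): F = (-7.0000, 5.0000).
Jacobian J = [[8·s·t - t - 2, 4·s^2 - s + 4·t], [-t, -s - 3]].
At the point, J = [[-5.5000, 1.0000], [0.5000, -4.0000]] (det J = 21.5000).
Solving J·Δ = −F gives Δ = (-1.0698, 1.1163).

(-1.0698, 1.1163)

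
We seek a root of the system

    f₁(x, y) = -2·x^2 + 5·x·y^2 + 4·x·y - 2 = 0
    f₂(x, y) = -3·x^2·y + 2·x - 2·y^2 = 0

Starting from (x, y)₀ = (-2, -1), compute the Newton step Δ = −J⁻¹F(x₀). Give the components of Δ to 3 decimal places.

(-0.500, 1.375)

At (-2, -1): F = (-12.000, 6.000).
Jacobian J = [[-4·x + 5·y^2 + 4·y, 10·x·y + 4·x], [-6·x·y + 2, -3·x^2 - 4·y]].
At the point, J = [[9.000, 12.000], [-10.000, -8.000]] (det J = 48.000).
Solving J·Δ = −F gives Δ = (-0.500, 1.375).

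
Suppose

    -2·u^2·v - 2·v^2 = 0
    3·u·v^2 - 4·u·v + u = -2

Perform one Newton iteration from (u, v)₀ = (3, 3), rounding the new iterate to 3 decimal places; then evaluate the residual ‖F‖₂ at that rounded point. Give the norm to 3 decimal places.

At (3, 3): F = (-72.000, 50.000).
Jacobian J = [[-4·u·v, -2·u^2 - 4·v], [3·v^2 - 4·v + 1, 6·u·v - 4·u]].
At the point, J = [[-36.000, -30.000], [16.000, 42.000]] (det J = -1032.000).
Solving J·Δ = −F gives Δ = (-1.477, -0.628).
Then the next iterate is (u, v)₁ = (1.523, 2.372).
Re-evaluating at (1.523, 2.372): F = (-22.25661, 14.77972), so ‖F‖₂ = 26.717.

26.717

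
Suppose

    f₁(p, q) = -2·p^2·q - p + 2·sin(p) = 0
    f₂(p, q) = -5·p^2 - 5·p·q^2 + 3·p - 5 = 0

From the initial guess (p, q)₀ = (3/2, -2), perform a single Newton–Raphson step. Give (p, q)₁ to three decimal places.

At (3/2, -2): F = (9.49499, -41.750).
Jacobian J = [[-4·p·q + 2·cos(p) - 1, -2·p^2], [-10·p - 5·q^2 + 3, -10·p·q]].
At the point, J = [[11.14147, -4.500], [-32.000, 30.000]] (det J = 190.24423).
Solving J·Δ = −F gives Δ = (-0.510, 0.848).
Then the next iterate is (p, q)₁ = (0.990, -1.152).

(0.990, -1.152)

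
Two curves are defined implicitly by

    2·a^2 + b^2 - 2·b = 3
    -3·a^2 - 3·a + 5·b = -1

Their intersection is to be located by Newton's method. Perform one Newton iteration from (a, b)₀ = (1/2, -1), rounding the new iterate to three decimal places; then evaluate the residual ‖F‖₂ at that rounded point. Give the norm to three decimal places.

9.578

At (1/2, -1): F = (0.500, -6.250).
Jacobian J = [[4·a, 2·b - 2], [-6·a - 3, 5]].
At the point, J = [[2.000, -4.000], [-6.000, 5.000]] (det J = -14.000).
Solving J·Δ = −F gives Δ = (-1.607, -0.679).
Then the next iterate is (a, b)₁ = (-1.107, -1.679).
Re-evaluating at (-1.107, -1.679): F = (5.62794, -7.75035), so ‖F‖₂ = 9.578.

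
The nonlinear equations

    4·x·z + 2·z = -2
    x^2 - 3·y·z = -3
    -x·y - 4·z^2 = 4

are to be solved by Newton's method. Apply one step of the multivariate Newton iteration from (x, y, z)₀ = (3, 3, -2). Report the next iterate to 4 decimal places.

(1.8804, 0.9457, -0.7826)

At (3, 3, -2): F = (-26.0000, 30.0000, -29.0000).
Jacobian J = [[4·z, 0, 4·x + 2], [2·x, -3·z, -3·y], [-y, -x, -8·z]].
At the point, J = [[-8.0000, 0.0000, 14.0000], [6.0000, 6.0000, -9.0000], [-3.0000, -3.0000, 16.0000]] (det J = -552.0000).
Solving J·Δ = −F gives Δ = (-1.1196, -2.0543, 1.2174).
Then the next iterate is (x, y, z)₁ = (1.8804, 0.9457, -0.7826).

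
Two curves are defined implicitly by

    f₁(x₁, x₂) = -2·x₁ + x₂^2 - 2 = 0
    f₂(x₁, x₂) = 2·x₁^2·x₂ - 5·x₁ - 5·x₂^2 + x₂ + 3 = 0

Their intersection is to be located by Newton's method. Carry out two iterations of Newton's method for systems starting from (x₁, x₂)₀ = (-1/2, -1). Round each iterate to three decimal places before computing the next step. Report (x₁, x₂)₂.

(-0.569, -0.929)

At (-1/2, -1): F = (0.000, -1.000).
Jacobian J = [[-2, 2·x₂], [4·x₁·x₂ - 5, 2·x₁^2 - 10·x₂ + 1]].
At the point, J = [[-2.000, -2.000], [-3.000, 11.500]] (det J = -29.000).
Solving J·Δ = −F gives Δ = (-0.069, 0.069).
Then the next iterate is (x₁, x₂)₁ = (-0.569, -0.931).
Round to (-0.569, -0.931) and repeat: F = (0.00476, -0.02265), J = [[-2.000, -1.862], [-2.88104, 10.95752]].
Δ = (0.000, 0.002), so (x₁, x₂)₂ = (-0.569, -0.929).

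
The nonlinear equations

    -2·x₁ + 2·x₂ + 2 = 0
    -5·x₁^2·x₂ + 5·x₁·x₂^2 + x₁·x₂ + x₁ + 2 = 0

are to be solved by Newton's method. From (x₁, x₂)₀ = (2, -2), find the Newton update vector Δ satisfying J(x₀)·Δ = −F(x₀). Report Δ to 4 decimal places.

At (2, -2): F = (-6.0000, 80.0000).
Jacobian J = [[-2, 2], [-10·x₁·x₂ + 5·x₂^2 + x₂ + 1, -5·x₁^2 + 10·x₁·x₂ + x₁]].
At the point, J = [[-2.0000, 2.0000], [59.0000, -58.0000]] (det J = -2.0000).
Solving J·Δ = −F gives Δ = (94.0000, 97.0000).

(94.0000, 97.0000)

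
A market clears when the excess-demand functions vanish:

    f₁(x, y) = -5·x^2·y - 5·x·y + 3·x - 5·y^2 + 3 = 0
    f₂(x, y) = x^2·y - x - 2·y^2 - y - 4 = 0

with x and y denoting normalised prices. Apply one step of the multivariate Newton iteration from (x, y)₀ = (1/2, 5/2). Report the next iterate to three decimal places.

(1.052, 0.821)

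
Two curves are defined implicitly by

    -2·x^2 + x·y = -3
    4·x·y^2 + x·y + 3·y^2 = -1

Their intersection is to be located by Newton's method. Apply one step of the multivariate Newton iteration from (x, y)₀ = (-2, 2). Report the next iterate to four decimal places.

(-1.1739, 1.6304)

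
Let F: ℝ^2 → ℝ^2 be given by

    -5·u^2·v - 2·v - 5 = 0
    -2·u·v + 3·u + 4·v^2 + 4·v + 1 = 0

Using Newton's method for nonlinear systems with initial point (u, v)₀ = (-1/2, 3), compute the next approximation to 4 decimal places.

(0.1199, 1.3228)

At (-1/2, 3): F = (-14.7500, 50.5000).
Jacobian J = [[-10·u·v, -5·u^2 - 2], [-2·v + 3, -2·u + 8·v + 4]].
At the point, J = [[15.0000, -3.2500], [-3.0000, 29.0000]] (det J = 425.2500).
Solving J·Δ = −F gives Δ = (0.6199, -1.6772).
Then the next iterate is (u, v)₁ = (0.1199, 1.3228).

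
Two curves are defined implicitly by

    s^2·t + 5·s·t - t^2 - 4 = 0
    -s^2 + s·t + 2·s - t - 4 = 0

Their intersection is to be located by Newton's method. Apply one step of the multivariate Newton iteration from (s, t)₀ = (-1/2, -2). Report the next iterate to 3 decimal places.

At (-1/2, -2): F = (-3.500, -2.250).
Jacobian J = [[2·s·t + 5·t, s^2 + 5·s - 2·t], [-2·s + t + 2, s - 1]].
At the point, J = [[-8.000, 1.750], [1.000, -1.500]] (det J = 10.250).
Solving J·Δ = −F gives Δ = (-0.896, -2.098).
Then the next iterate is (s, t)₁ = (-1.396, -4.098).

(-1.396, -4.098)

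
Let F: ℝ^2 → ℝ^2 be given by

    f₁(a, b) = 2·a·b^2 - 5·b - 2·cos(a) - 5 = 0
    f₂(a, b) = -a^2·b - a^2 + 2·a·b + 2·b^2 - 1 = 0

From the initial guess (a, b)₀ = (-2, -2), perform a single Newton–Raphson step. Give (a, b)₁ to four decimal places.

(-6.2483, 1.3116)

At (-2, -2): F = (-10.167706, 19.0000).
Jacobian J = [[2·b^2 + 2·sin(a), 4·a·b - 5], [-2·a·b - 2·a + 2·b, -a^2 + 2·a + 4·b]].
At the point, J = [[6.181405, 11.0000], [-8.0000, -16.0000]] (det J = -10.902482).
Solving J·Δ = −F gives Δ = (-4.2483, 3.3116).
Then the next iterate is (a, b)₁ = (-6.2483, 1.3116).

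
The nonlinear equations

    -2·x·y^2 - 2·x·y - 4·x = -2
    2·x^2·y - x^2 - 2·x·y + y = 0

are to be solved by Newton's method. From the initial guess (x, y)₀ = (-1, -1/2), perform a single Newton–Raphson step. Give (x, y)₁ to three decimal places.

(0.571, -1.371)

At (-1, -1/2): F = (5.500, -3.500).
Jacobian J = [[-2·y^2 - 2·y - 4, -4·x·y - 2·x], [4·x·y - 2·x - 2·y, 2·x^2 - 2·x + 1]].
At the point, J = [[-3.500, 0.000], [5.000, 5.000]] (det J = -17.500).
Solving J·Δ = −F gives Δ = (1.571, -0.871).
Then the next iterate is (x, y)₁ = (0.571, -1.371).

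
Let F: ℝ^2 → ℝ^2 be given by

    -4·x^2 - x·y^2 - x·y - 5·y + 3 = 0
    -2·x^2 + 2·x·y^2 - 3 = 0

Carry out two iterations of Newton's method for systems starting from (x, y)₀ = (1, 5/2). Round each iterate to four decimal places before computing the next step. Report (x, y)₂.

At (1, 5/2): F = (-22.2500, 7.5000).
Jacobian J = [[-8·x - y^2 - y, -2·x·y - x - 5], [-4·x + 2·y^2, 4·x·y]].
At the point, J = [[-16.7500, -11.0000], [8.5000, 10.0000]] (det J = -74.0000).
Solving J·Δ = −F gives Δ = (-1.8919, 0.8581).
Then the next iterate is (x, y)₁ = (-0.8919, 3.3581).
Round to (-0.8919, 3.3581) and repeat: F = (-3.919543, -24.706591), J = [[-7.499736, 1.882079], [26.121271, -11.980358]].
Δ = (-2.2970, -7.0704), so (x, y)₂ = (-3.1889, -3.7123).

(-3.1889, -3.7123)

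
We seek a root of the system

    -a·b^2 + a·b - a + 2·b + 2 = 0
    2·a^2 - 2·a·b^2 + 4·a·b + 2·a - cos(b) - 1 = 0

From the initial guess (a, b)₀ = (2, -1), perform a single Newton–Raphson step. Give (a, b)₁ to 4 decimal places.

(0.9851, -0.6306)

At (2, -1): F = (-6.0000, -1.540302).
Jacobian J = [[-b^2 + b - 1, -2·a·b + a + 2], [4·a - 2·b^2 + 4·b + 2, -4·a·b + 4·a + sin(b)]].
At the point, J = [[-3.0000, 8.0000], [4.0000, 15.158529]] (det J = -77.475587).
Solving J·Δ = −F gives Δ = (-1.0149, 0.3694).
Then the next iterate is (a, b)₁ = (0.9851, -0.6306).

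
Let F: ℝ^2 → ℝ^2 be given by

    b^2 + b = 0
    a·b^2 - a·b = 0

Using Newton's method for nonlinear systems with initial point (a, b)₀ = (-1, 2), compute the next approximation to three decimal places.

(-1.800, 0.800)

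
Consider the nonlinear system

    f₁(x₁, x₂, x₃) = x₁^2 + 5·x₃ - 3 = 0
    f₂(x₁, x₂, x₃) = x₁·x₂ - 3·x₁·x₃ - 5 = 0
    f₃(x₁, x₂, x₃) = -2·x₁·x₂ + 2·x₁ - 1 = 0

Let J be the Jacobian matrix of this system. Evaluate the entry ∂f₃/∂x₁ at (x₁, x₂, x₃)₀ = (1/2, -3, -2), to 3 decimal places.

8.000

∂f₃/∂x₁ = -2·x₂ + 2.
At (1/2, -3, -2) this is 8.000.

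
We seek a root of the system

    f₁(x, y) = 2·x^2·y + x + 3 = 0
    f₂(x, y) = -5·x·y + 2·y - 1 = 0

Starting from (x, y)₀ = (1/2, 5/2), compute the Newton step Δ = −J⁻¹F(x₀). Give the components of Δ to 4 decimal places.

At (1/2, 5/2): F = (4.7500, -2.2500).
Jacobian J = [[4·x·y + 1, 2·x^2], [-5·y, -5·x + 2]].
At the point, J = [[6.0000, 0.5000], [-12.5000, -0.5000]] (det J = 3.2500).
Solving J·Δ = −F gives Δ = (0.3846, -14.1154).

(0.3846, -14.1154)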